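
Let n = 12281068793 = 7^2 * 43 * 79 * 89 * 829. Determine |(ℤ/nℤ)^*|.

φ(7^2) = 7^2 − 7^1 = 49 − 7 = 42.
φ(43) = 43 − 1 = 42.
φ(79) = 79 − 1 = 78.
φ(89) = 89 − 1 = 88.
φ(829) = 829 − 1 = 828.
φ(12281068793) = 42 × 42 × 78 × 88 × 828 = 10025503488.

10025503488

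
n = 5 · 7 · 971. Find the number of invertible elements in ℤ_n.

φ(33985) = 33985 · (1 − 1/5) · (1 − 1/7) · (1 − 1/971)
       = 33985 · 23280/33985 = 23280.

23280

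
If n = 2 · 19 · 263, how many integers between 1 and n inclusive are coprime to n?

4716

φ(2) = 2 − 1 = 1.
φ(19) = 19 − 1 = 18.
φ(263) = 263 − 1 = 262.
Since φ is multiplicative, φ(9994) = 1 · 18 · 262 = 4716.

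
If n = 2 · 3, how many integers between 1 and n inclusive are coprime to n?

2

φ(6) = 6 · (1 − 1/2) · (1 − 1/3)
       = 6 · 2/6 = 2.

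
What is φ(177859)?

142560

Factor 177859: 177859 = 11 × 19 × 23 × 37.
φ(11) = 11 − 1 = 10.
φ(19) = 19 − 1 = 18.
φ(23) = 23 − 1 = 22.
φ(37) = 37 − 1 = 36.
Since φ is multiplicative, φ(177859) = 10 · 18 · 22 · 36 = 142560.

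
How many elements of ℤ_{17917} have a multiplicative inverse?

15840

Prime factorization: 17917 = 19 × 23 × 41.
φ(17917) = 17917 · (1 − 1/19) · (1 − 1/23) · (1 − 1/41)
       = 17917 · 15840/17917 = 15840.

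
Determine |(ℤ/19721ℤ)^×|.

17280

19721 = 13 · 37 · 41.
φ(13) = 13 − 1 = 12.
φ(37) = 37 − 1 = 36.
φ(41) = 41 − 1 = 40.
Multiply: 12 · 36 · 40 = 17280.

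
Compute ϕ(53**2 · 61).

165360

φ(171349) = 171349 · (1 − 1/53) · (1 − 1/61)
       = 171349 · 3120/3233 = 165360.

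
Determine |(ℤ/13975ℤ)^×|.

10080

Prime factorization: 13975 = 5**2 * 13 * 43.
φ(5^2) = 5^1·(5−1) = 5·4 = 20.
φ(13) = 13 − 1 = 12.
φ(43) = 43 − 1 = 42.
Multiply: 20 · 12 · 42 = 10080.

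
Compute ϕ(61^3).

223260

φ(226981) = 226981 · (1 − 1/61)
       = 226981 · 60/61 = 223260.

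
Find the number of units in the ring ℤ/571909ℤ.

483840

571909 = 13 · 29 · 37 · 41.
φ(571909) = 571909 · (1 − 1/13) · (1 − 1/29) · (1 − 1/37) · (1 − 1/41)
       = 571909 · 483840/571909 = 483840.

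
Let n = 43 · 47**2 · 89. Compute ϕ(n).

7990752

φ(8453843) = 8453843 · (1 − 1/43) · (1 − 1/47) · (1 − 1/89)
       = 8453843 · 170016/179869 = 7990752.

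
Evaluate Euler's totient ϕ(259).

216

Prime factorization: 259 = 7 * 37.
φ(7) = 7 − 1 = 6.
φ(37) = 37 − 1 = 36.
φ(259) = 6 × 36 = 216.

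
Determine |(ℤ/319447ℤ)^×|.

266112

Prime factorization: 319447 = 17 × 19 × 23 × 43.
φ(319447) = 319447 · (1 − 1/17) · (1 − 1/19) · (1 − 1/23) · (1 − 1/43)
       = 319447 · 266112/319447 = 266112.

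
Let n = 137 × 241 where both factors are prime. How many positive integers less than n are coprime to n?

φ(pq) = (p−1)(q−1) = 136 · 240 = 32640.

32640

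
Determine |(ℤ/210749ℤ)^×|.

147840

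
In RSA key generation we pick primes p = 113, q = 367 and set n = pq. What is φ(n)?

φ(41471) = 41471 · (1 − 1/113) · (1 − 1/367)
       = 41471 · 40992/41471 = 40992.

40992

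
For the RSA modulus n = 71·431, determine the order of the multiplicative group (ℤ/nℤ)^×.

30100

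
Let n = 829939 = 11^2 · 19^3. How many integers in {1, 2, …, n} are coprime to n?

φ(829939) = 829939 · (1 − 1/11) · (1 − 1/19)
       = 829939 · 180/209 = 714780.

714780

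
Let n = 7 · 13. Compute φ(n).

72

φ(91) = 91 · (1 − 1/7) · (1 − 1/13)
       = 91 · 72/91 = 72.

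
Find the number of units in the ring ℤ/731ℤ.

Factor 731: 731 = 17 · 43.
φ(731) = 731 · (1 − 1/17) · (1 − 1/43)
       = 731 · 672/731 = 672.

672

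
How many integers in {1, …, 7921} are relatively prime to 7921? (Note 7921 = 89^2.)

φ(89^2) = 89^2 − 89^1 = 7921 − 89 = 7832.

7832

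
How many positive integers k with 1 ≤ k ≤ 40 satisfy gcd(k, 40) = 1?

16

Factor 40: 40 = 2^3 × 5.
φ(40) = 40 · (1 − 1/2) · (1 − 1/5)
       = 40 · 4/10 = 16.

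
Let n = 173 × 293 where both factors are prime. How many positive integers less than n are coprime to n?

φ(50689) = 50689 · (1 − 1/173) · (1 − 1/293)
       = 50689 · 50224/50689 = 50224.

50224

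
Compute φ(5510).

2016

First factor: 5510 = 2 · 5 · 19 · 29.
φ(2) = 2 − 1 = 1.
φ(5) = 5 − 1 = 4.
φ(19) = 19 − 1 = 18.
φ(29) = 29 − 1 = 28.
Since φ is multiplicative, φ(5510) = 1 · 4 · 18 · 28 = 2016.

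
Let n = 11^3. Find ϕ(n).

φ(11^3) = 11^3 − 11^2 = 1331 − 121 = 1210.

1210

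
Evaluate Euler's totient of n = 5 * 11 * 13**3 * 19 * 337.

490613760

φ(5) = 5 − 1 = 4.
φ(11) = 11 − 1 = 10.
φ(13^3) = 13^3 − 13^2 = 2197 − 169 = 2028.
φ(19) = 19 − 1 = 18.
φ(337) = 337 − 1 = 336.
Multiply: 4 · 10 · 2028 · 18 · 336 = 490613760.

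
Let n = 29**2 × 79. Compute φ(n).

63336

φ(66439) = 66439 · (1 − 1/29) · (1 − 1/79)
       = 66439 · 2184/2291 = 63336.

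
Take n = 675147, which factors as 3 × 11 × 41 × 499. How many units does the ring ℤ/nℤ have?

398400

φ(675147) = 675147 · (1 − 1/3) · (1 − 1/11) · (1 − 1/41) · (1 − 1/499)
       = 675147 · 398400/675147 = 398400.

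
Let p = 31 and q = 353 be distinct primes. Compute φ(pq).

φ(n) = (p − 1)(q − 1) = (31−1)(353−1) = 30·352 = 10560.

10560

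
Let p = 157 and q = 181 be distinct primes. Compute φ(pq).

φ(n) = (p − 1)(q − 1) = (157−1)(181−1) = 156·180 = 28080.

28080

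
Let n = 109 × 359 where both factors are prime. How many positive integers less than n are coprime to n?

38664

φ(39131) = 39131 · (1 − 1/109) · (1 − 1/359)
       = 39131 · 38664/39131 = 38664.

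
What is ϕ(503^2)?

φ(503^2) = 503^2 − 503^1 = 253009 − 503 = 252506.

252506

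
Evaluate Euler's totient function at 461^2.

212060

φ(212521) = 212521 · (1 − 1/461)
       = 212521 · 460/461 = 212060.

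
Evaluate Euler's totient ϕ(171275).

Factor 171275: 171275 = 5**2 · 13 · 17 · 31.
φ(5^2) = 5^2 − 5^1 = 25 − 5 = 20.
φ(13) = 13 − 1 = 12.
φ(17) = 17 − 1 = 16.
φ(31) = 31 − 1 = 30.
φ(171275) = 20 × 12 × 16 × 30 = 115200.

115200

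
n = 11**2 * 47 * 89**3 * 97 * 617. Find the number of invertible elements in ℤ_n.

208576390471680

φ(11^2) = 11^1·(11−1) = 11·10 = 110.
φ(47) = 47 − 1 = 46.
φ(89^3) = 89^3 − 89^2 = 704969 − 7921 = 697048.
φ(97) = 97 − 1 = 96.
φ(617) = 617 − 1 = 616.
φ(239944139215847) = 110 × 46 × 697048 × 96 × 616 = 208576390471680.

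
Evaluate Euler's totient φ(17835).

8960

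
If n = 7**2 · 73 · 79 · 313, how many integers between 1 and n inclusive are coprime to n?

73592064

φ(7^2) = 7^2 − 7^1 = 49 − 7 = 42.
φ(73) = 73 − 1 = 72.
φ(79) = 79 − 1 = 78.
φ(313) = 313 − 1 = 312.
Multiply: 42 · 72 · 78 · 312 = 73592064.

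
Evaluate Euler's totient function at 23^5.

φ(6436343) = 6436343 · (1 − 1/23)
       = 6436343 · 22/23 = 6156502.

6156502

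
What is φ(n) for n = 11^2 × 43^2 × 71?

φ(11^2) = 11^2 − 11^1 = 121 − 11 = 110.
φ(43^2) = 43^1·(43−1) = 43·42 = 1806.
φ(71) = 71 − 1 = 70.
φ(15884759) = 110 × 1806 × 70 = 13906200.

13906200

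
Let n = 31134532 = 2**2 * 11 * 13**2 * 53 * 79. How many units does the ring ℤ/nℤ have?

12654720

φ(31134532) = 31134532 · (1 − 1/2) · (1 − 1/11) · (1 − 1/13) · (1 − 1/53) · (1 − 1/79)
       = 31134532 · 486720/1197482 = 12654720.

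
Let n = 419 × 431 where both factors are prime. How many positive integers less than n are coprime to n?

φ(n) = (p − 1)(q − 1) = (419−1)(431−1) = 418·430 = 179740.

179740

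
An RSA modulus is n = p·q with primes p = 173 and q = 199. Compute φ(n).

34056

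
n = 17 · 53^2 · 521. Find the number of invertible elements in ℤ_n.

22929920

φ(24879313) = 24879313 · (1 − 1/17) · (1 − 1/53) · (1 − 1/521)
       = 24879313 · 432640/469421 = 22929920.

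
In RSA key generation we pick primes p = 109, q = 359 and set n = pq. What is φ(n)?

38664

φ(109) = 109 − 1 = 108.
φ(359) = 359 − 1 = 358.
Multiply: 108 · 358 = 38664.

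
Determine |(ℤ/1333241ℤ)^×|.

1009008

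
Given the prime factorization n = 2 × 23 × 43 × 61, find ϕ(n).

φ(2) = 2 − 1 = 1.
φ(23) = 23 − 1 = 22.
φ(43) = 43 − 1 = 42.
φ(61) = 61 − 1 = 60.
φ(120658) = 1 × 22 × 42 × 60 = 55440.

55440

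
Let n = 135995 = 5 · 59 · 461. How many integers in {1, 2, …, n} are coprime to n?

φ(5) = 5 − 1 = 4.
φ(59) = 59 − 1 = 58.
φ(461) = 461 − 1 = 460.
φ(135995) = 4 × 58 × 460 = 106720.

106720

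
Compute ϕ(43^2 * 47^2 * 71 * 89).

φ(43^2) = 43^2 − 43^1 = 1849 − 43 = 1806.
φ(47^2) = 47^2 − 47^1 = 2209 − 47 = 2162.
φ(71) = 71 − 1 = 70.
φ(89) = 89 − 1 = 88.
φ(25809582679) = 1806 × 2162 × 70 × 88 = 24052163520.

24052163520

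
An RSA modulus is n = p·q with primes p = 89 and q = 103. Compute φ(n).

φ(89) = 89 − 1 = 88.
φ(103) = 103 − 1 = 102.
φ(9167) = 88 × 102 = 8976.

8976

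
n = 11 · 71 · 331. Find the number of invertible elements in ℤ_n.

φ(11) = 11 − 1 = 10.
φ(71) = 71 − 1 = 70.
φ(331) = 331 − 1 = 330.
Multiply: 10 · 70 · 330 = 231000.

231000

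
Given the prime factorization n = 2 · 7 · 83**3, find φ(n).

φ(8005018) = 8005018 · (1 − 1/2) · (1 − 1/7) · (1 − 1/83)
       = 8005018 · 492/1162 = 3389388.

3389388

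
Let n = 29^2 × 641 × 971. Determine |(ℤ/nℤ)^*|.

504089600

φ(29^2) = 29^2 − 29^1 = 841 − 29 = 812.
φ(641) = 641 − 1 = 640.
φ(971) = 971 − 1 = 970.
φ(523447651) = 812 × 640 × 970 = 504089600.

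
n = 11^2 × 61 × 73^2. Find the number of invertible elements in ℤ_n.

φ(39333349) = 39333349 · (1 − 1/11) · (1 − 1/61) · (1 − 1/73)
       = 39333349 · 43200/48983 = 34689600.

34689600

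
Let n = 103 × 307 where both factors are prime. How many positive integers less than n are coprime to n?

31212

φ(31621) = 31621 · (1 − 1/103) · (1 − 1/307)
       = 31621 · 31212/31621 = 31212.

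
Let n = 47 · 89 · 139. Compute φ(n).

φ(581437) = 581437 · (1 − 1/47) · (1 − 1/89) · (1 − 1/139)
       = 581437 · 558624/581437 = 558624.

558624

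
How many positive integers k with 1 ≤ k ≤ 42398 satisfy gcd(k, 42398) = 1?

18816

42398 = 2 · 17 · 29 · 43.
φ(42398) = 42398 · (1 − 1/2) · (1 − 1/17) · (1 − 1/29) · (1 − 1/43)
       = 42398 · 18816/42398 = 18816.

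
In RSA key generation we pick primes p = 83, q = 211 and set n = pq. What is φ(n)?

φ(83) = 83 − 1 = 82.
φ(211) = 211 − 1 = 210.
Multiply: 82 · 210 = 17220.

17220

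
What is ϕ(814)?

360

Factor 814: 814 = 2 · 11 · 37.
φ(2) = 2 − 1 = 1.
φ(11) = 11 − 1 = 10.
φ(37) = 37 − 1 = 36.
Since φ is multiplicative, φ(814) = 1 · 10 · 36 = 360.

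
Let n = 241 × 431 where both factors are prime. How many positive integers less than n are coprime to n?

φ(pq) = (p−1)(q−1) = 240 · 430 = 103200.

103200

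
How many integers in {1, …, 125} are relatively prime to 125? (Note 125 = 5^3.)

φ(125) = 125 · (1 − 1/5)
       = 125 · 4/5 = 100.

100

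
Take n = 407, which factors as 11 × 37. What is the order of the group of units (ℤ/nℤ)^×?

φ(11) = 11 − 1 = 10.
φ(37) = 37 − 1 = 36.
φ(407) = 10 × 36 = 360.

360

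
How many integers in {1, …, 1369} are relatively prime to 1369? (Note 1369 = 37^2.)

1332

φ(37^2) = 37^2 − 37^1 = 1369 − 37 = 1332.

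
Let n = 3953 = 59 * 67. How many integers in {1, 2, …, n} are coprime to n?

φ(59) = 59 − 1 = 58.
φ(67) = 67 − 1 = 66.
φ(3953) = 58 × 66 = 3828.

3828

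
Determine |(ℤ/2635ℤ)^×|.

1920

Factor 2635: 2635 = 5 * 17 * 31.
φ(5) = 5 − 1 = 4.
φ(17) = 17 − 1 = 16.
φ(31) = 31 − 1 = 30.
Multiply: 4 · 16 · 30 = 1920.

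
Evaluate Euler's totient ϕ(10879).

9240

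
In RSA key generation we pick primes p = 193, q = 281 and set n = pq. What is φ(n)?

53760

φ(193) = 193 − 1 = 192.
φ(281) = 281 − 1 = 280.
Since φ is multiplicative, φ(54233) = 192 · 280 = 53760.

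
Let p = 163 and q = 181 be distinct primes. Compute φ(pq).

29160

For distinct primes, φ(pq) = (p−1)(q−1) = 162 × 180 = 29160.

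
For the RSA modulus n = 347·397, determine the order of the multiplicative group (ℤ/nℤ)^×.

137016

φ(n) = (p − 1)(q − 1) = (347−1)(397−1) = 346·396 = 137016.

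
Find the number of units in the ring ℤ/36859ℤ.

33600

Prime factorization: 36859 = 29 · 31 · 41.
φ(29) = 29 − 1 = 28.
φ(31) = 31 − 1 = 30.
φ(41) = 41 − 1 = 40.
Multiply: 28 · 30 · 40 = 33600.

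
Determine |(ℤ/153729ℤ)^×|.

90720

Factor 153729: 153729 = 3^2 · 19 · 29 · 31.
φ(3^2) = 3^1·(3−1) = 3·2 = 6.
φ(19) = 19 − 1 = 18.
φ(29) = 29 − 1 = 28.
φ(31) = 31 − 1 = 30.
φ(153729) = 6 × 18 × 28 × 30 = 90720.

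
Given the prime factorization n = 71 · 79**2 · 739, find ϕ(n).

φ(71) = 71 − 1 = 70.
φ(79^2) = 79^2 − 79^1 = 6241 − 79 = 6162.
φ(739) = 739 − 1 = 738.
Multiply: 70 · 6162 · 738 = 318328920.

318328920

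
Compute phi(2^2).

φ(2^2) = 2^2 − 2^1 = 4 − 2 = 2.

2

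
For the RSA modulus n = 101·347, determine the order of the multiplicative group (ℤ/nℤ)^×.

φ(35047) = 35047 · (1 − 1/101) · (1 − 1/347)
       = 35047 · 34600/35047 = 34600.

34600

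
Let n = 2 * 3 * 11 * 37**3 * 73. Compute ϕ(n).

φ(244046154) = 244046154 · (1 − 1/2) · (1 − 1/3) · (1 − 1/11) · (1 − 1/37) · (1 − 1/73)
       = 244046154 · 51840/178266 = 70968960.

70968960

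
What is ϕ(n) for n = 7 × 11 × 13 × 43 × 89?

2661120

φ(3830827) = 3830827 · (1 − 1/7) · (1 − 1/11) · (1 − 1/13) · (1 − 1/43) · (1 − 1/89)
       = 3830827 · 2661120/3830827 = 2661120.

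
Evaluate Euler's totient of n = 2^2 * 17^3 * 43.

388416

φ(2^2) = 2^1·(2−1) = 2·1 = 2.
φ(17^3) = 17^3 − 17^2 = 4913 − 289 = 4624.
φ(43) = 43 − 1 = 42.
φ(845036) = 2 × 4624 × 42 = 388416.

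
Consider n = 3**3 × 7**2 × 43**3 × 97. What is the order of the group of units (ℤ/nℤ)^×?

5636107008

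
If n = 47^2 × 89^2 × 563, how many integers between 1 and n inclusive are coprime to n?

φ(47^2) = 47^1·(47−1) = 47·46 = 2162.
φ(89^2) = 89^1·(89−1) = 89·88 = 7832.
φ(563) = 563 − 1 = 562.
φ(9851086307) = 2162 × 7832 × 562 = 9516224608.

9516224608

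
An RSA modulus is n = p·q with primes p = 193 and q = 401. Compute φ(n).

φ(pq) = (p−1)(q−1) = 192 · 400 = 76800.

76800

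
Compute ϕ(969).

576

Factor 969: 969 = 3 * 17 * 19.
φ(969) = 969 · (1 − 1/3) · (1 − 1/17) · (1 − 1/19)
       = 969 · 576/969 = 576.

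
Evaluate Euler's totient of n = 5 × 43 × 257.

43008

φ(55255) = 55255 · (1 − 1/5) · (1 − 1/43) · (1 − 1/257)
       = 55255 · 43008/55255 = 43008.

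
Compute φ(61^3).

223260

φ(226981) = 226981 · (1 − 1/61)
       = 226981 · 60/61 = 223260.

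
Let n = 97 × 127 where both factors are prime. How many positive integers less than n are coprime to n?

φ(n) = (p − 1)(q − 1) = (97−1)(127−1) = 96·126 = 12096.

12096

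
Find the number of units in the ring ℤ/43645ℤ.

Prime factorization: 43645 = 5 · 7 · 29 · 43.
φ(5) = 5 − 1 = 4.
φ(7) = 7 − 1 = 6.
φ(29) = 29 − 1 = 28.
φ(43) = 43 − 1 = 42.
Since φ is multiplicative, φ(43645) = 4 · 6 · 28 · 42 = 28224.

28224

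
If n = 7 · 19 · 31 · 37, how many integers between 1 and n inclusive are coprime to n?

116640

φ(7) = 7 − 1 = 6.
φ(19) = 19 − 1 = 18.
φ(31) = 31 − 1 = 30.
φ(37) = 37 − 1 = 36.
φ(152551) = 6 × 18 × 30 × 36 = 116640.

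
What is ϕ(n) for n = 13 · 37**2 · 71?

1118880

φ(13) = 13 − 1 = 12.
φ(37^2) = 37^2 − 37^1 = 1369 − 37 = 1332.
φ(71) = 71 − 1 = 70.
Multiply: 12 · 1332 · 70 = 1118880.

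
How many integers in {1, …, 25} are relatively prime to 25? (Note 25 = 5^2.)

20

φ(5^2) = 5^1·(5−1) = 5·4 = 20.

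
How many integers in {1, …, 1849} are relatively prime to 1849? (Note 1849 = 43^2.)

1806

φ(43^2) = 43^2 − 43^1 = 1849 − 43 = 1806.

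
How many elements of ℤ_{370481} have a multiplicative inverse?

Factor 370481: 370481 = 17 × 19 × 31 × 37.
φ(17) = 17 − 1 = 16.
φ(19) = 19 − 1 = 18.
φ(31) = 31 − 1 = 30.
φ(37) = 37 − 1 = 36.
Multiply: 16 · 18 · 30 · 36 = 311040.

311040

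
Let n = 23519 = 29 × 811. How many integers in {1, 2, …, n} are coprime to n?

22680

φ(29) = 29 − 1 = 28.
φ(811) = 811 − 1 = 810.
Multiply: 28 · 810 = 22680.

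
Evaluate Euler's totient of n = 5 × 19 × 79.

5616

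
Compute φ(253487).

Prime factorization: 253487 = 13 * 17 * 31 * 37.
φ(253487) = 253487 · (1 − 1/13) · (1 − 1/17) · (1 − 1/31) · (1 − 1/37)
       = 253487 · 207360/253487 = 207360.

207360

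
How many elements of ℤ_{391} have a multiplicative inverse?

First factor: 391 = 17 · 23.
φ(17) = 17 − 1 = 16.
φ(23) = 23 − 1 = 22.
Since φ is multiplicative, φ(391) = 16 · 22 = 352.

352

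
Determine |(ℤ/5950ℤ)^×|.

1920

5950 = 2 × 5**2 × 7 × 17.
φ(5950) = 5950 · (1 − 1/2) · (1 − 1/5) · (1 − 1/7) · (1 − 1/17)
       = 5950 · 384/1190 = 1920.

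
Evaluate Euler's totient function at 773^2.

596756

φ(597529) = 597529 · (1 − 1/773)
       = 597529 · 772/773 = 596756.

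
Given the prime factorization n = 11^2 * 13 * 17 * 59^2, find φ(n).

φ(11^2) = 11^1·(11−1) = 11·10 = 110.
φ(13) = 13 − 1 = 12.
φ(17) = 17 − 1 = 16.
φ(59^2) = 59^2 − 59^1 = 3481 − 59 = 3422.
φ(93085421) = 110 × 12 × 16 × 3422 = 72272640.

72272640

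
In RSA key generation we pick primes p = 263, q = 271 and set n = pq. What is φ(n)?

For distinct primes, φ(pq) = (p−1)(q−1) = 262 × 270 = 70740.

70740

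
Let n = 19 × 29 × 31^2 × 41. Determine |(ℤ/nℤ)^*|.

φ(19) = 19 − 1 = 18.
φ(29) = 29 − 1 = 28.
φ(31^2) = 31^2 − 31^1 = 961 − 31 = 930.
φ(41) = 41 − 1 = 40.
φ(21709951) = 18 × 28 × 930 × 40 = 18748800.

18748800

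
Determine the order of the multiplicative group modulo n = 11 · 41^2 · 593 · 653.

φ(7160251439) = 7160251439 · (1 − 1/11) · (1 − 1/41) · (1 − 1/593) · (1 − 1/653)
       = 7160251439 · 154393600/174640279 = 6330137600.

6330137600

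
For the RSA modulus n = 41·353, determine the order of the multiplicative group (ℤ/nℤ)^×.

14080

φ(n) = (p − 1)(q − 1) = (41−1)(353−1) = 40·352 = 14080.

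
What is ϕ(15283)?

13440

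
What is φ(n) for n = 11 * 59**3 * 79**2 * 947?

11769143202960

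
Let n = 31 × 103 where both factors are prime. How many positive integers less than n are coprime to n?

3060

For distinct primes, φ(pq) = (p−1)(q−1) = 30 × 102 = 3060.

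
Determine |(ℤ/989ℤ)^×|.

989 = 23 · 43.
φ(989) = 989 · (1 − 1/23) · (1 − 1/43)
       = 989 · 924/989 = 924.

924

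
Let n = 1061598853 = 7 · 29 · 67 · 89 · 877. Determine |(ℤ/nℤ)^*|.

φ(1061598853) = 1061598853 · (1 − 1/7) · (1 − 1/29) · (1 − 1/67) · (1 − 1/89) · (1 − 1/877)
       = 1061598853 · 854751744/1061598853 = 854751744.

854751744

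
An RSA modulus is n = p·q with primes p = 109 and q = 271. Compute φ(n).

φ(109) = 109 − 1 = 108.
φ(271) = 271 − 1 = 270.
φ(29539) = 108 × 270 = 29160.

29160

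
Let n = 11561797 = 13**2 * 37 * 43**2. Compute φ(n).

10142496

φ(11561797) = 11561797 · (1 − 1/13) · (1 − 1/37) · (1 − 1/43)
       = 11561797 · 18144/20683 = 10142496.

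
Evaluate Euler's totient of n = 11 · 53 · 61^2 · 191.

361608000

φ(11) = 11 − 1 = 10.
φ(53) = 53 − 1 = 52.
φ(61^2) = 61^2 − 61^1 = 3721 − 61 = 3660.
φ(191) = 191 − 1 = 190.
Multiply: 10 · 52 · 3660 · 190 = 361608000.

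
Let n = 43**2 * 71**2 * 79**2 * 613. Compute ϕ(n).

φ(35658926577997) = 35658926577997 · (1 − 1/43) · (1 − 1/71) · (1 − 1/79) · (1 − 1/613)
       = 35658926577997 · 140343840/147847631 = 33849109738080.

33849109738080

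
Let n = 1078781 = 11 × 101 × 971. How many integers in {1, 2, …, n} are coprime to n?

φ(11) = 11 − 1 = 10.
φ(101) = 101 − 1 = 100.
φ(971) = 971 − 1 = 970.
Multiply: 10 · 100 · 970 = 970000.

970000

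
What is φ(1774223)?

Factor 1774223: 1774223 = 11^3 * 31 * 43.
φ(1774223) = 1774223 · (1 − 1/11) · (1 − 1/31) · (1 − 1/43)
       = 1774223 · 12600/14663 = 1524600.

1524600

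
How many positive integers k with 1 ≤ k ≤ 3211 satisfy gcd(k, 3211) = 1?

2808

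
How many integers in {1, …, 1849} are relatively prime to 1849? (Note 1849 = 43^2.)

φ(43^2) = 43^2 − 43^1 = 1849 − 43 = 1806.

1806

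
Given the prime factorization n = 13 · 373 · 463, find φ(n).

φ(2245087) = 2245087 · (1 − 1/13) · (1 − 1/373) · (1 − 1/463)
       = 2245087 · 2062368/2245087 = 2062368.

2062368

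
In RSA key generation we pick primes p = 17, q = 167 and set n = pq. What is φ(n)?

2656

φ(2839) = 2839 · (1 − 1/17) · (1 − 1/167)
       = 2839 · 2656/2839 = 2656.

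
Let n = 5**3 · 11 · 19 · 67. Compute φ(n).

φ(5^3) = 5^3 − 5^2 = 125 − 25 = 100.
φ(11) = 11 − 1 = 10.
φ(19) = 19 − 1 = 18.
φ(67) = 67 − 1 = 66.
Since φ is multiplicative, φ(1750375) = 100 · 10 · 18 · 66 = 1188000.

1188000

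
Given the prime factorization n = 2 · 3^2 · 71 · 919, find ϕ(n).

385560

φ(1174482) = 1174482 · (1 − 1/2) · (1 − 1/3) · (1 − 1/71) · (1 − 1/919)
       = 1174482 · 128520/391494 = 385560.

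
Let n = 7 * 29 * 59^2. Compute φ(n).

φ(7) = 7 − 1 = 6.
φ(29) = 29 − 1 = 28.
φ(59^2) = 59^1·(59−1) = 59·58 = 3422.
φ(706643) = 6 × 28 × 3422 = 574896.

574896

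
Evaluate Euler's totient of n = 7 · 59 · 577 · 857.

171583488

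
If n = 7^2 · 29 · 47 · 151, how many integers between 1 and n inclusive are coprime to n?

8114400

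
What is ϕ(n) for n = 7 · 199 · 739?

φ(1029427) = 1029427 · (1 − 1/7) · (1 − 1/199) · (1 − 1/739)
       = 1029427 · 876744/1029427 = 876744.

876744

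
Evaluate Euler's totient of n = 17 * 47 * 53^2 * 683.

φ(17) = 17 − 1 = 16.
φ(47) = 47 − 1 = 46.
φ(53^2) = 53^1·(53−1) = 53·52 = 2756.
φ(683) = 683 − 1 = 682.
Since φ is multiplicative, φ(1532919053) = 16 · 46 · 2756 · 682 = 1383379712.

1383379712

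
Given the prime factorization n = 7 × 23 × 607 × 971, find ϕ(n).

77592240

φ(94892917) = 94892917 · (1 − 1/7) · (1 − 1/23) · (1 − 1/607) · (1 − 1/971)
       = 94892917 · 77592240/94892917 = 77592240.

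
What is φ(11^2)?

φ(11^2) = 11^1·(11−1) = 11·10 = 110.

110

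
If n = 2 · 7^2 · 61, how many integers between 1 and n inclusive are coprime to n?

2520

φ(5978) = 5978 · (1 − 1/2) · (1 − 1/7) · (1 − 1/61)
       = 5978 · 360/854 = 2520.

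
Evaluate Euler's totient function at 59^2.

3422

φ(59^2) = 59^2 − 59^1 = 3481 − 59 = 3422.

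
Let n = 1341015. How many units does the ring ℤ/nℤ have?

631488

Factor 1341015: 1341015 = 3 · 5 · 13^2 · 23^2.
φ(3) = 3 − 1 = 2.
φ(5) = 5 − 1 = 4.
φ(13^2) = 13^2 − 13^1 = 169 − 13 = 156.
φ(23^2) = 23^1·(23−1) = 23·22 = 506.
Multiply: 2 · 4 · 156 · 506 = 631488.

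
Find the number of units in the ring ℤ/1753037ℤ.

1372800

Factor 1753037: 1753037 = 11 · 13**2 · 23 · 41.
φ(11) = 11 − 1 = 10.
φ(13^2) = 13^1·(13−1) = 13·12 = 156.
φ(23) = 23 − 1 = 22.
φ(41) = 41 − 1 = 40.
Since φ is multiplicative, φ(1753037) = 10 · 156 · 22 · 40 = 1372800.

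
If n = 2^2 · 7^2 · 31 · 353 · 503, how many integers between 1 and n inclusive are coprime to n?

445294080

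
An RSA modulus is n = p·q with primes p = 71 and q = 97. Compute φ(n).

6720

For distinct primes, φ(pq) = (p−1)(q−1) = 70 × 96 = 6720.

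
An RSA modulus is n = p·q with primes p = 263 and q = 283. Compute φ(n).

73884

For distinct primes, φ(pq) = (p−1)(q−1) = 262 × 282 = 73884.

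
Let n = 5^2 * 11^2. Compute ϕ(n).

2200

φ(5^2) = 5^2 − 5^1 = 25 − 5 = 20.
φ(11^2) = 11^1·(11−1) = 11·10 = 110.
Multiply: 20 · 110 = 2200.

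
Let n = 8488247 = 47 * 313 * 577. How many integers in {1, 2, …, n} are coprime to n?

8266752

φ(8488247) = 8488247 · (1 − 1/47) · (1 − 1/313) · (1 − 1/577)
       = 8488247 · 8266752/8488247 = 8266752.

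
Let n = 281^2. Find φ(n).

78680

φ(78961) = 78961 · (1 − 1/281)
       = 78961 · 280/281 = 78680.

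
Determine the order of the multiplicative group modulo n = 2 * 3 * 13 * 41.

960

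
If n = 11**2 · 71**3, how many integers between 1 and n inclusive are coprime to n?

38815700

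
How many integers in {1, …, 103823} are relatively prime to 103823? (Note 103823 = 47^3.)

φ(47^3) = 47^2·(47−1) = 2209·46 = 101614.

101614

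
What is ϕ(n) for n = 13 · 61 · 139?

φ(13) = 13 − 1 = 12.
φ(61) = 61 − 1 = 60.
φ(139) = 139 − 1 = 138.
φ(110227) = 12 × 60 × 138 = 99360.

99360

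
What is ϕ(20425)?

Factor 20425: 20425 = 5^2 · 19 · 43.
φ(20425) = 20425 · (1 − 1/5) · (1 − 1/19) · (1 − 1/43)
       = 20425 · 3024/4085 = 15120.

15120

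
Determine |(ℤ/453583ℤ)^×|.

Prime factorization: 453583 = 13 · 23 · 37 · 41.
φ(13) = 13 − 1 = 12.
φ(23) = 23 − 1 = 22.
φ(37) = 37 − 1 = 36.
φ(41) = 41 − 1 = 40.
φ(453583) = 12 × 22 × 36 × 40 = 380160.

380160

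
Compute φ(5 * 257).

1024

φ(5) = 5 − 1 = 4.
φ(257) = 257 − 1 = 256.
Since φ is multiplicative, φ(1285) = 4 · 256 = 1024.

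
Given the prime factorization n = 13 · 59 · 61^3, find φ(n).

155388960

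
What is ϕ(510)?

128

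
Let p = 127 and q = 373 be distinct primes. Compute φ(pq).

46872

φ(127) = 127 − 1 = 126.
φ(373) = 373 − 1 = 372.
Since φ is multiplicative, φ(47371) = 126 · 372 = 46872.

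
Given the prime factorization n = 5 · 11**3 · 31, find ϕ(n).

145200

φ(5) = 5 − 1 = 4.
φ(11^3) = 11^3 − 11^2 = 1331 − 121 = 1210.
φ(31) = 31 − 1 = 30.
φ(206305) = 4 × 1210 × 30 = 145200.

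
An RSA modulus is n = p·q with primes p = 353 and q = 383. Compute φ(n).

φ(353) = 353 − 1 = 352.
φ(383) = 383 − 1 = 382.
φ(135199) = 352 × 382 = 134464.

134464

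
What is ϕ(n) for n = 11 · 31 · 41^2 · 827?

φ(11) = 11 − 1 = 10.
φ(31) = 31 − 1 = 30.
φ(41^2) = 41^2 − 41^1 = 1681 − 41 = 1640.
φ(827) = 827 − 1 = 826.
Multiply: 10 · 30 · 1640 · 826 = 406392000.

406392000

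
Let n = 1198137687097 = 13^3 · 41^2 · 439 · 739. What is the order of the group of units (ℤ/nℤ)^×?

1075083684480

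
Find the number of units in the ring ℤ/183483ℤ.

183483 = 3**2 · 19 · 29 · 37.
φ(3^2) = 3^1·(3−1) = 3·2 = 6.
φ(19) = 19 − 1 = 18.
φ(29) = 29 − 1 = 28.
φ(37) = 37 − 1 = 36.
φ(183483) = 6 × 18 × 28 × 36 = 108864.

108864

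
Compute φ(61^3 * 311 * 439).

30314242800

φ(30989488949) = 30989488949 · (1 − 1/61) · (1 − 1/311) · (1 − 1/439)
       = 30989488949 · 8146800/8328269 = 30314242800.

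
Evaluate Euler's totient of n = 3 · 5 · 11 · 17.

φ(2805) = 2805 · (1 − 1/3) · (1 − 1/5) · (1 − 1/11) · (1 − 1/17)
       = 2805 · 1280/2805 = 1280.

1280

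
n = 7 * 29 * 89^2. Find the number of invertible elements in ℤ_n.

1315776

φ(7) = 7 − 1 = 6.
φ(29) = 29 − 1 = 28.
φ(89^2) = 89^2 − 89^1 = 7921 − 89 = 7832.
Since φ is multiplicative, φ(1607963) = 6 · 28 · 7832 = 1315776.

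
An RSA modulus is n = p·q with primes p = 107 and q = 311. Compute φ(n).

32860

φ(33277) = 33277 · (1 − 1/107) · (1 − 1/311)
       = 33277 · 32860/33277 = 32860.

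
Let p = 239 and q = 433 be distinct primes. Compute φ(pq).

φ(103487) = 103487 · (1 − 1/239) · (1 − 1/433)
       = 103487 · 102816/103487 = 102816.

102816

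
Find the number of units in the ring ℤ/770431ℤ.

770431 = 19 · 23 · 41 · 43.
φ(19) = 19 − 1 = 18.
φ(23) = 23 − 1 = 22.
φ(41) = 41 − 1 = 40.
φ(43) = 43 − 1 = 42.
φ(770431) = 18 × 22 × 40 × 42 = 665280.

665280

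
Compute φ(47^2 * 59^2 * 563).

φ(47^2) = 47^2 − 47^1 = 2209 − 47 = 2162.
φ(59^2) = 59^1·(59−1) = 59·58 = 3422.
φ(563) = 563 − 1 = 562.
φ(4329204827) = 2162 × 3422 × 562 = 4157880568.

4157880568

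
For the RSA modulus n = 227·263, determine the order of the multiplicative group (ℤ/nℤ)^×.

59212

φ(59701) = 59701 · (1 − 1/227) · (1 − 1/263)
       = 59701 · 59212/59701 = 59212.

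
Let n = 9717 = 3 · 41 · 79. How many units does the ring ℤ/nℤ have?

6240

φ(9717) = 9717 · (1 − 1/3) · (1 − 1/41) · (1 − 1/79)
       = 9717 · 6240/9717 = 6240.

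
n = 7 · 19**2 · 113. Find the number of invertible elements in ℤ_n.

229824

φ(285551) = 285551 · (1 − 1/7) · (1 − 1/19) · (1 − 1/113)
       = 285551 · 12096/15029 = 229824.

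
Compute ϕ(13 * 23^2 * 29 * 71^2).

844979520

φ(13) = 13 − 1 = 12.
φ(23^2) = 23^2 − 23^1 = 529 − 23 = 506.
φ(29) = 29 − 1 = 28.
φ(71^2) = 71^1·(71−1) = 71·70 = 4970.
φ(1005341753) = 12 × 506 × 28 × 4970 = 844979520.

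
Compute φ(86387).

70560

Factor 86387: 86387 = 7^2 * 41 * 43.
φ(7^2) = 7^2 − 7^1 = 49 − 7 = 42.
φ(41) = 41 − 1 = 40.
φ(43) = 43 − 1 = 42.
Multiply: 42 · 40 · 42 = 70560.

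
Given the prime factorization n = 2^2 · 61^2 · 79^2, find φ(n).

45105840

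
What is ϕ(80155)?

56320

Prime factorization: 80155 = 5 × 17 × 23 × 41.
φ(5) = 5 − 1 = 4.
φ(17) = 17 − 1 = 16.
φ(23) = 23 − 1 = 22.
φ(41) = 41 − 1 = 40.
φ(80155) = 4 × 16 × 22 × 40 = 56320.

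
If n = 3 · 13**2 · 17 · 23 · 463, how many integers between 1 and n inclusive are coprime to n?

50738688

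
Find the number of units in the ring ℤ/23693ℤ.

First factor: 23693 = 19 · 29 · 43.
φ(23693) = 23693 · (1 − 1/19) · (1 − 1/29) · (1 − 1/43)
       = 23693 · 21168/23693 = 21168.

21168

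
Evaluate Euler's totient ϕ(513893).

435456

Prime factorization: 513893 = 17 · 19 · 37 · 43.
φ(17) = 17 − 1 = 16.
φ(19) = 19 − 1 = 18.
φ(37) = 37 − 1 = 36.
φ(43) = 43 − 1 = 42.
φ(513893) = 16 × 18 × 36 × 42 = 435456.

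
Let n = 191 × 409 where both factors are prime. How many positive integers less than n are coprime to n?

77520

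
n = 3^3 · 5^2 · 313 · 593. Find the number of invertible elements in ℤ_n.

φ(125286075) = 125286075 · (1 − 1/3) · (1 − 1/5) · (1 − 1/313) · (1 − 1/593)
       = 125286075 · 1477632/2784135 = 66493440.

66493440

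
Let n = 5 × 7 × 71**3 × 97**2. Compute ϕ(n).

78862210560

φ(117865460965) = 117865460965 · (1 − 1/5) · (1 − 1/7) · (1 − 1/71) · (1 − 1/97)
       = 117865460965 · 161280/241045 = 78862210560.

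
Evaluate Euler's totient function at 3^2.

φ(3^2) = 3^1·(3−1) = 3·2 = 6.

6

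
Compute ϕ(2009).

1680

First factor: 2009 = 7**2 · 41.
φ(2009) = 2009 · (1 − 1/7) · (1 − 1/41)
       = 2009 · 240/287 = 1680.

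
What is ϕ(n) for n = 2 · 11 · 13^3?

20280

φ(2) = 2 − 1 = 1.
φ(11) = 11 − 1 = 10.
φ(13^3) = 13^3 − 13^2 = 2197 − 169 = 2028.
φ(48334) = 1 × 10 × 2028 = 20280.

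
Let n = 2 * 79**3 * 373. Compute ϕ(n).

181088856

φ(2) = 2 − 1 = 1.
φ(79^3) = 79^2·(79−1) = 6241·78 = 486798.
φ(373) = 373 − 1 = 372.
φ(367807094) = 1 × 486798 × 372 = 181088856.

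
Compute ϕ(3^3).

18

φ(3^3) = 3^3 − 3^2 = 27 − 9 = 18.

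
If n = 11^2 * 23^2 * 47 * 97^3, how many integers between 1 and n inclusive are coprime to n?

φ(11^2) = 11^1·(11−1) = 11·10 = 110.
φ(23^2) = 23^2 − 23^1 = 529 − 23 = 506.
φ(47) = 47 − 1 = 46.
φ(97^3) = 97^2·(97−1) = 9409·96 = 903264.
Since φ is multiplicative, φ(2745706444679) = 110 · 506 · 46 · 903264 = 2312681015040.

2312681015040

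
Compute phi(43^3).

77658

φ(79507) = 79507 · (1 − 1/43)
       = 79507 · 42/43 = 77658.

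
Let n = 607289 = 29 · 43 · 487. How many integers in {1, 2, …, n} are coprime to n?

571536

φ(29) = 29 − 1 = 28.
φ(43) = 43 − 1 = 42.
φ(487) = 487 − 1 = 486.
Since φ is multiplicative, φ(607289) = 28 · 42 · 486 = 571536.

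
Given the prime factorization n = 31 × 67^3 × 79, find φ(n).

φ(736568587) = 736568587 · (1 − 1/31) · (1 − 1/67) · (1 − 1/79)
       = 736568587 · 154440/164083 = 693281160.

693281160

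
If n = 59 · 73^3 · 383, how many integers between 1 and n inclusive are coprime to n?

8500991328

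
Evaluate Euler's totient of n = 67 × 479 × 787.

24796728

φ(67) = 67 − 1 = 66.
φ(479) = 479 − 1 = 478.
φ(787) = 787 − 1 = 786.
φ(25257191) = 66 × 478 × 786 = 24796728.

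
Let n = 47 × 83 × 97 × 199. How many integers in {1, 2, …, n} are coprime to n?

71698176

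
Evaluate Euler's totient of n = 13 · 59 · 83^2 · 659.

φ(3482065717) = 3482065717 · (1 − 1/13) · (1 − 1/59) · (1 − 1/83) · (1 − 1/659)
       = 3482065717 · 37553376/41952599 = 3116930208.

3116930208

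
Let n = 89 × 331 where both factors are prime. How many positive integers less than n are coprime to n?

29040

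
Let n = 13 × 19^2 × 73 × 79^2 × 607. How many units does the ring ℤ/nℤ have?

1103403015936

φ(13) = 13 − 1 = 12.
φ(19^2) = 19^2 − 19^1 = 361 − 19 = 342.
φ(73) = 73 − 1 = 72.
φ(79^2) = 79^2 − 79^1 = 6241 − 79 = 6162.
φ(607) = 607 − 1 = 606.
Multiply: 12 · 342 · 72 · 6162 · 606 = 1103403015936.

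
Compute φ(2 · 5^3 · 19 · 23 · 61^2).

144936000

φ(2) = 2 − 1 = 1.
φ(5^3) = 5^3 − 5^2 = 125 − 25 = 100.
φ(19) = 19 − 1 = 18.
φ(23) = 23 − 1 = 22.
φ(61^2) = 61^2 − 61^1 = 3721 − 61 = 3660.
Since φ is multiplicative, φ(406519250) = 1 · 100 · 18 · 22 · 3660 = 144936000.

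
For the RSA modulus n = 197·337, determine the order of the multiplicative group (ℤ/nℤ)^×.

For distinct primes, φ(pq) = (p−1)(q−1) = 196 × 336 = 65856.

65856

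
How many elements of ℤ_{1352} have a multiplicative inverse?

Factor 1352: 1352 = 2^3 * 13^2.
φ(1352) = 1352 · (1 − 1/2) · (1 − 1/13)
       = 1352 · 12/26 = 624.

624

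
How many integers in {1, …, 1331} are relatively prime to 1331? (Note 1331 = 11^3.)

φ(1331) = 1331 · (1 − 1/11)
       = 1331 · 10/11 = 1210.

1210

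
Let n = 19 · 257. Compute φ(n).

4608

φ(4883) = 4883 · (1 − 1/19) · (1 − 1/257)
       = 4883 · 4608/4883 = 4608.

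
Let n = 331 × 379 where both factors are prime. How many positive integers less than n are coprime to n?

124740

φ(n) = (p − 1)(q − 1) = (331−1)(379−1) = 330·378 = 124740.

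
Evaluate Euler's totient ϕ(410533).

345600

410533 = 17 · 19 · 31 · 41.
φ(17) = 17 − 1 = 16.
φ(19) = 19 − 1 = 18.
φ(31) = 31 − 1 = 30.
φ(41) = 41 − 1 = 40.
Since φ is multiplicative, φ(410533) = 16 · 18 · 30 · 40 = 345600.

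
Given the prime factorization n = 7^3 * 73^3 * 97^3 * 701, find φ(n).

φ(7^3) = 7^2·(7−1) = 49·6 = 294.
φ(73^3) = 73^3 − 73^2 = 389017 − 5329 = 383688.
φ(97^3) = 97^2·(97−1) = 9409·96 = 903264.
φ(701) = 701 − 1 = 700.
Multiply: 294 · 383688 · 903264 · 700 = 71324426560665600.

71324426560665600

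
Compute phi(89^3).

φ(89^3) = 89^3 − 89^2 = 704969 − 7921 = 697048.

697048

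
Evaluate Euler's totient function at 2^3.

4

φ(2^3) = 2^3 − 2^2 = 8 − 4 = 4.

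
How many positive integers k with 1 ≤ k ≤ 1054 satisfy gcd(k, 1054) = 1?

1054 = 2 × 17 × 31.
φ(2) = 2 − 1 = 1.
φ(17) = 17 − 1 = 16.
φ(31) = 31 − 1 = 30.
φ(1054) = 1 × 16 × 30 = 480.

480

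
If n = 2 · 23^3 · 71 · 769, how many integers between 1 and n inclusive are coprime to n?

625658880

φ(1328612066) = 1328612066 · (1 − 1/2) · (1 − 1/23) · (1 − 1/71) · (1 − 1/769)
       = 1328612066 · 1182720/2511554 = 625658880.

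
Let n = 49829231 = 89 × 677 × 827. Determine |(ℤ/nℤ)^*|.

φ(49829231) = 49829231 · (1 − 1/89) · (1 − 1/677) · (1 − 1/827)
       = 49829231 · 49137088/49829231 = 49137088.

49137088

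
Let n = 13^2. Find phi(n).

φ(13^2) = 13^2 − 13^1 = 169 − 13 = 156.

156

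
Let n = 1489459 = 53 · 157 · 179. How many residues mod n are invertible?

φ(1489459) = 1489459 · (1 − 1/53) · (1 − 1/157) · (1 − 1/179)
       = 1489459 · 1443936/1489459 = 1443936.

1443936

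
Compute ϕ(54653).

50400

Prime factorization: 54653 = 31 · 41 · 43.
φ(54653) = 54653 · (1 − 1/31) · (1 − 1/41) · (1 − 1/43)
       = 54653 · 50400/54653 = 50400.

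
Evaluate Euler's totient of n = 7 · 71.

420

φ(497) = 497 · (1 − 1/7) · (1 − 1/71)
       = 497 · 420/497 = 420.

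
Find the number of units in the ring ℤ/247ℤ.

247 = 13 · 19.
φ(247) = 247 · (1 − 1/13) · (1 − 1/19)
       = 247 · 216/247 = 216.

216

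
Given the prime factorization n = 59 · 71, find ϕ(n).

4060

φ(4189) = 4189 · (1 − 1/59) · (1 − 1/71)
       = 4189 · 4060/4189 = 4060.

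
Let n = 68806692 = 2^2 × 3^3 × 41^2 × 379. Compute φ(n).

22317120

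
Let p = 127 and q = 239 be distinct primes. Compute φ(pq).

29988

For distinct primes, φ(pq) = (p−1)(q−1) = 126 × 238 = 29988.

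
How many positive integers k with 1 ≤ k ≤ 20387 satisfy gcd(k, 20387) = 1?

18144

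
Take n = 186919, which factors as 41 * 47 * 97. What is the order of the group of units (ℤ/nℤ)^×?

φ(41) = 41 − 1 = 40.
φ(47) = 47 − 1 = 46.
φ(97) = 97 − 1 = 96.
Multiply: 40 · 46 · 96 = 176640.

176640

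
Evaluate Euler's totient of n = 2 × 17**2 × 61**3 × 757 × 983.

φ(2) = 2 − 1 = 1.
φ(17^2) = 17^2 − 17^1 = 289 − 17 = 272.
φ(61^3) = 61^3 − 61^2 = 226981 − 3721 = 223260.
φ(757) = 757 − 1 = 756.
φ(983) = 983 − 1 = 982.
φ(97626279939358) = 1 × 272 × 223260 × 756 × 982 = 45083031114240.

45083031114240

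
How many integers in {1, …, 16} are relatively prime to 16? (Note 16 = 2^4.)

8

φ(16) = 16 · (1 − 1/2)
       = 16 · 1/2 = 8.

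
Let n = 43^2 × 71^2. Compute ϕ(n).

φ(9320809) = 9320809 · (1 − 1/43) · (1 − 1/71)
       = 9320809 · 2940/3053 = 8975820.

8975820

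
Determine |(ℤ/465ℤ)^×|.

240

Prime factorization: 465 = 3 · 5 · 31.
φ(3) = 3 − 1 = 2.
φ(5) = 5 − 1 = 4.
φ(31) = 31 − 1 = 30.
φ(465) = 2 × 4 × 30 = 240.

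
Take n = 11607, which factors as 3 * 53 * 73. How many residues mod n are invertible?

φ(11607) = 11607 · (1 − 1/3) · (1 − 1/53) · (1 − 1/73)
       = 11607 · 7488/11607 = 7488.

7488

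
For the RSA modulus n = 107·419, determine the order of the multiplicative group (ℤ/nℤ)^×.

44308

φ(107) = 107 − 1 = 106.
φ(419) = 419 − 1 = 418.
Multiply: 106 · 418 = 44308.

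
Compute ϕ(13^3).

2028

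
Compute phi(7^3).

φ(7^3) = 7^3 − 7^2 = 343 − 49 = 294.

294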